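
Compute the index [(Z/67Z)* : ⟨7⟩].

Since 7 ∈ (Z/67Z)^×, its order divides φ(67) = 67 − 1 = 66 = 2 · 3 · 11.
Divisors of 66: 1, 2, 3, 6, 11, 22, 33, 66.
Compute 7^d (mod 67) for the divisors d until we hit 1:
7^1 ≡ 7 (mod 67)
7^2 ≡ 49 (mod 67)
7^3 ≡ 8 (mod 67)
7^6 ≡ 64 (mod 67)
7^11 ≡ 30 (mod 67)
7^22 ≡ 29 (mod 67)
7^33 ≡ 66 (mod 67)
7^66 ≡ 1 (mod 67) ✓
The order of 7 is 66, so the subgroup it generates has 66 elements.
[(Z/67Z)^× : ⟨7⟩] = 66/66 = 1.

1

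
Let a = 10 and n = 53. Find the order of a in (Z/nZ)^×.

By Lagrange's theorem, ord_53(10) divides φ(53) = 53 − 1 = 52 = 2^2 · 13.
Divisors of 52: 1, 2, 4, 13, 26, 52.
Evaluate successive powers at the divisors of 52:
10^1 ≡ 10 (mod 53)
10^2 ≡ 47 (mod 53)
10^4 ≡ 36 (mod 53)
10^13 ≡ 1 (mod 53) ✓
The smallest such exponent is 13, so the order of 10 is 13.

13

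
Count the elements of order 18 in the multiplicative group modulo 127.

φ(127) = 127 − 1 = 126 = 2 · 3^2 · 7.
In a cyclic group of order 126, there are φ(d) elements of order d for each divisor d of 126, and zero for non-divisors.
18 = 2 · 3^2 divides 126, and φ(18) = 6.

6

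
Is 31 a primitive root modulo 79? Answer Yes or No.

No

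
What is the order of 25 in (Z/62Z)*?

ord(25) | φ(62) = φ(2)·φ(31) = 1·30 = 30 = 2 · 3 · 5.
Divisors of 30: 1, 2, 3, 5, 6, 10, 15, 30.
Check 25^d mod 62 for each divisor in increasing order:
25^1 ≡ 25 (mod 62)
25^2 ≡ 5 (mod 62)
25^3 ≡ 1 (mod 62) ✓
The smallest such exponent is 3, so the order of 25 is 3.

3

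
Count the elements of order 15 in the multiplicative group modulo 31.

8

φ(31) = 31 − 1 = 30 = 2 · 3 · 5.
In a cyclic group of order 30, there are φ(d) elements of order d for each divisor d of 30, and zero for non-divisors.
15 = 3 · 5 divides 30, and φ(15) = 8.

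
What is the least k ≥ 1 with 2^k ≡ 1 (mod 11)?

10

The order of 2 must divide φ(11) = 11 − 1 = 10 = 2 · 5.
Divisors of 10: 1, 2, 5, 10.
Evaluate successive powers at the divisors of 10:
2^1 ≡ 2
2^2 ≡ 4
2^5 ≡ 10
2^10 ≡ 1
Therefore the multiplicative order of 2 modulo 11 is 10.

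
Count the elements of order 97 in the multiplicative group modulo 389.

96

φ(389) = 389 − 1 = 388 = 2^2 · 97.
Since (Z/389Z)^× is cyclic of order 388, the number of elements of order d is φ(d) when d | 388 and 0 otherwise.
97 | 388, and φ(97) = 97 − 1 = 96.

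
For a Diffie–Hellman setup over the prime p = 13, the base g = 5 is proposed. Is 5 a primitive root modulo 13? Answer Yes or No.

No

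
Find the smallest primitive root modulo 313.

10

φ(313) = 313 − 1 = 312 = 2^3 · 3 · 13.
Test candidates g = 2, 3, … against the prime factors q ∈ {2, 3, 13} of φ(313): g is a generator iff g^(312/q) ≢ 1 for every such q.
g = 2: 2^156 ≡ 1 — hits 1, so not a primitive root.
g = 3: 3^156 ≡ 1 — hits 1, so not a primitive root.
g = 4: 4^156 ≡ 1 — hits 1, so not a primitive root.
g = 5: 5^156 ≡ 312; 5^104 ≡ 1 — hits 1, so not a primitive root.
g = 6: 6^156 ≡ 1 — hits 1, so not a primitive root.
g = 7: 7^156 ≡ 312; 7^104 ≡ 1 — hits 1, so not a primitive root.
g = 8: 8^156 ≡ 1 — hits 1, so not a primitive root.
g = 9: 9^156 ≡ 1 — hits 1, so not a primitive root.
g = 10: 10^156 ≡ 312; 10^104 ≡ 214; 10^24 ≡ 103 — none is 1, so 10 is a primitive root.
So 10 is the smallest generator of (Z/313Z)^×.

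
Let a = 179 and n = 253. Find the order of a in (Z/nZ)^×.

ord(179) | φ(253) = φ(11·23) = (11−1)·(23−1) = 10·22 = 220 = 2^2 · 5 · 11.
Divisors of 220: 1, 2, 4, 5, 10, 11, 20, 22, 44, 55, 110, 220.
Test each divisor d:
179^1 ≡ 179 (mod 253)
179^2 ≡ 163 (mod 253)
179^4 ≡ 4 (mod 253)
179^5 ≡ 210 (mod 253)
179^10 ≡ 78 (mod 253)
179^11 ≡ 47 (mod 253)
179^20 ≡ 12 (mod 253)
179^22 ≡ 185 (mod 253)
179^44 ≡ 70 (mod 253)
179^55 ≡ 1 (mod 253) ✓
So ord_253(179) = 55.

55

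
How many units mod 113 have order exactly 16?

8

φ(113) = 113 − 1 = 112 = 2^4 · 7.
In a cyclic group of order 112, there are φ(d) elements of order d for each divisor d of 112, and zero for non-divisors.
16 = 2^4 divides 112, and φ(16) = 8.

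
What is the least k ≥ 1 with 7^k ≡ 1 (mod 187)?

80

Since 7 ∈ (Z/187Z)^×, its order divides φ(187) = φ(11·17) = (11−1)·(17−1) = 10·16 = 160 = 2^5 · 5.
Divisors of 160: 1, 2, 4, 5, 8, 10, 16, 20, 32, 40, 80, 160.
Test each divisor d:
7^1 ≡ 7 (mod 187)
7^2 ≡ 49 (mod 187)
7^4 ≡ 157 (mod 187)
7^5 ≡ 164 (mod 187)
7^8 ≡ 152 (mod 187)
7^10 ≡ 155 (mod 187)
7^16 ≡ 103 (mod 187)
7^20 ≡ 89 (mod 187)
7^32 ≡ 137 (mod 187)
7^40 ≡ 67 (mod 187)
7^80 ≡ 1 (mod 187) ✓
Therefore the multiplicative order of 7 modulo 187 is 80.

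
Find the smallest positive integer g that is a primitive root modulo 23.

5

φ(23) = 23 − 1 = 22 = 2 · 11.
g is a primitive root iff g^(22/q) ≢ 1 (mod 23) for each prime q ∈ {2, 11}.
g = 2: 2^11 ≡ 1 — hits 1, so not a primitive root.
g = 3: 3^11 ≡ 1 — hits 1, so not a primitive root.
g = 4: 4^11 ≡ 1 — hits 1, so not a primitive root.
g = 5: 5^11 ≡ 22; 5^2 ≡ 2 — none is 1, so 5 is a primitive root.
Hence the least primitive root of 23 is 5.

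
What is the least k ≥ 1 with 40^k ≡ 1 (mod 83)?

41

ord(40) | φ(83) = 83 − 1 = 82 = 2 · 41.
Divisors of 82: 1, 2, 41, 82.
Compute 40^d (mod 83) for the divisors d until we hit 1:
40^1 ≡ 40 (mod 83)
40^2 ≡ 23 (mod 83)
40^41 ≡ 1 (mod 83) ✓
The smallest such exponent is 41, so the order of 40 is 41.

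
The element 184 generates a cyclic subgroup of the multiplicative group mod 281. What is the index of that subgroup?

Since 184 ∈ (Z/281Z)^×, its order divides φ(281) = 281 − 1 = 280 = 2^3 · 5 · 7.
Divisors of 280: 1, 2, 4, 5, 7, 8, 10, 14, 20, 28, 35, 40, 56, 70, 140, 280.
Evaluate successive powers at the divisors of 280:
184^1 ≡ 184
184^2 ≡ 136
184^4 ≡ 231
184^5 ≡ 73
184^7 ≡ 93
184^8 ≡ 252
184^10 ≡ 271
184^14 ≡ 219
184^20 ≡ 100
184^28 ≡ 191
184^35 ≡ 60
184^40 ≡ 165
184^56 ≡ 232
184^70 ≡ 228
184^140 ≡ 280
184^280 ≡ 1
So ord_281(184) = 280, hence |⟨184⟩| = 280.
[(Z/281Z)^× : ⟨184⟩] = 280/280 = 1.

1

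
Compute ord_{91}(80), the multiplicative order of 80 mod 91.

12

By Lagrange's theorem, ord_91(80) divides φ(91) = φ(7·13) = (7−1)·(13−1) = 6·12 = 72 = 2^3 · 3^2.
Divisors of 72: 1, 2, 3, 4, 6, 8, 9, 12, 18, 24, 36, 72.
Check 80^d mod 91 for each divisor in increasing order:
80^1 ≡ 80 (mod 91)
80^2 ≡ 30 (mod 91)
80^3 ≡ 34 (mod 91)
80^4 ≡ 81 (mod 91)
80^6 ≡ 64 (mod 91)
80^8 ≡ 9 (mod 91)
80^9 ≡ 83 (mod 91)
80^12 ≡ 1 (mod 91) ✓
Hence ord(80) = 12.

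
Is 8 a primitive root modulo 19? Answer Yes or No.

No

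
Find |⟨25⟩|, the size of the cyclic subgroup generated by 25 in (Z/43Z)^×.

21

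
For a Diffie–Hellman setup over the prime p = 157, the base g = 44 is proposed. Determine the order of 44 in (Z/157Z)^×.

Since 44 ∈ (Z/157Z)^×, its order divides φ(157) = 157 − 1 = 156 = 2^2 · 3 · 13.
Divisors of 156: 1, 2, 3, 4, 6, 12, 13, 26, 39, 52, 78, 156.
Compute 44^d (mod 157) for the divisors d until we hit 1:
44^1 ≡ 44 (mod 157)
44^2 ≡ 52 (mod 157)
44^3 ≡ 90 (mod 157)
44^4 ≡ 35 (mod 157)
44^6 ≡ 93 (mod 157)
44^12 ≡ 14 (mod 157)
44^13 ≡ 145 (mod 157)
44^26 ≡ 144 (mod 157)
44^39 ≡ 156 (mod 157)
44^52 ≡ 12 (mod 157)
44^78 ≡ 1 (mod 157) ✓
Therefore the multiplicative order of 44 modulo 157 is 78.

78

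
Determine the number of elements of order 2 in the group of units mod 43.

φ(43) = 43 − 1 = 42 = 2 · 3 · 7.
In a cyclic group of order 42, there are φ(d) elements of order d for each divisor d of 42, and zero for non-divisors.
2 | 42, and φ(2) = 2 − 1 = 1.

1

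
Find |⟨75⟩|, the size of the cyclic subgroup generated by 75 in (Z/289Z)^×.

16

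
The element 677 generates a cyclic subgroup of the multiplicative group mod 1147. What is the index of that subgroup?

180

By Lagrange's theorem, ord_1147(677) divides φ(1147) = φ(31·37) = (31−1)·(37−1) = 30·36 = 1080 = 2^3 · 3^3 · 5.
Divisors of 1080: 1, 2, 3, 4, 5, 6, 8, 9, 10, 12, 15, 18, 20, 24, 27, 30, 36, 40, 45, 54, 60, 72, 90, 108, 120, 135, 180, 216, 270, 360, 540, 1080.
Check 677^d mod 1147 for each divisor in increasing order:
677^1 ≡ 677
677^2 ≡ 676
677^3 ≡ 1146
677^4 ≡ 470
677^5 ≡ 471
677^6 ≡ 1
Thus |⟨677⟩| = ord(677) = 6.
Index = |(Z/1147Z)^×| / |⟨677⟩| = 1080 / 6 = 180.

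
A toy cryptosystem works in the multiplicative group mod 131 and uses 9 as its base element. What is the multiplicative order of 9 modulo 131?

65

The order of 9 must divide φ(131) = 131 − 1 = 130 = 2 · 5 · 13.
Divisors of 130: 1, 2, 5, 10, 13, 26, 65, 130.
Test each divisor d:
9^1 ≡ 9 (mod 131)
9^2 ≡ 81 (mod 131)
9^5 ≡ 99 (mod 131)
9^10 ≡ 107 (mod 131)
9^13 ≡ 58 (mod 131)
9^26 ≡ 89 (mod 131)
9^65 ≡ 1 (mod 131) ✓
So ord_131(9) = 65.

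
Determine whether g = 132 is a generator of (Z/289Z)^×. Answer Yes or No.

φ(289) = φ(17^2) = 17·(17−1) = 272 = 2^4 · 17.
An element g generates (Z/289Z)^× iff g^(272/q) ≢ 1 (mod 289) for each prime q ∈ {2, 17}.
132^136 ≡ 1 (mod 289)  [q = 2: ≡ 1 ✗]
132^16 ≡ 188 (mod 289)  [q = 17: ≢ 1 ✓]
132^136 ≡ 1 shows ord(132) | 136, strictly less than φ(289); not a primitive root.

No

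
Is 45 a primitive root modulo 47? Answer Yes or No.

Yes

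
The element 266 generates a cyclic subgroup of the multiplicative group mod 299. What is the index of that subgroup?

Since 266 ∈ (Z/299Z)^×, its order divides φ(299) = φ(13·23) = (13−1)·(23−1) = 12·22 = 264 = 2^3 · 3 · 11.
Divisors of 264: 1, 2, 3, 4, 6, 8, 11, 12, 22, 24, 33, 44, 66, 88, 132, 264.
Evaluate successive powers at the divisors of 264:
266^1 ≡ 266 (mod 299)
266^2 ≡ 192 (mod 299)
266^3 ≡ 242 (mod 299)
266^4 ≡ 87 (mod 299)
266^6 ≡ 259 (mod 299)
266^8 ≡ 94 (mod 299)
266^11 ≡ 24 (mod 299)
266^12 ≡ 105 (mod 299)
266^22 ≡ 277 (mod 299)
266^24 ≡ 261 (mod 299)
266^33 ≡ 70 (mod 299)
266^44 ≡ 185 (mod 299)
266^66 ≡ 116 (mod 299)
266^88 ≡ 139 (mod 299)
266^132 ≡ 1 (mod 299) ✓
Thus |⟨266⟩| = ord(266) = 132.
Index = |(Z/299Z)^×| / |⟨266⟩| = 264 / 132 = 2.

2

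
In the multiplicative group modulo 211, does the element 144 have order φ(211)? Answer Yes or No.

No

φ(211) = 211 − 1 = 210 = 2 · 3 · 5 · 7.
144 is a primitive root mod 211 iff 144^(φ(211)/q) ≢ 1 for every prime q | φ(211), i.e. q ∈ {2, 3, 5, 7}.
144^105 ≡ 1 (mod 211)  [q = 2: ≡ 1 ✗]
144^70 ≡ 1 (mod 211)  [q = 3: ≡ 1 ✗]
144^42 ≡ 1 (mod 211)  [q = 5: ≡ 1 ✗]
144^30 ≡ 58 (mod 211)  [q = 7: ≢ 1 ✓]
144^105 ≡ 1 shows ord(144) | 105, strictly less than φ(211); not a primitive root.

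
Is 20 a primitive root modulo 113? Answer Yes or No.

Yes

φ(113) = 113 − 1 = 112 = 2^4 · 7.
20 is a primitive root mod 113 iff 20^(φ(113)/q) ≢ 1 for every prime q | φ(113), i.e. q ∈ {2, 7}.
20^56 ≡ 112 (mod 113)  [q = 2: ≢ 1 ✓]
20^16 ≡ 28 (mod 113)  [q = 7: ≢ 1 ✓]
Every test exponent gives a nontrivial residue, hence 20 generates the full group.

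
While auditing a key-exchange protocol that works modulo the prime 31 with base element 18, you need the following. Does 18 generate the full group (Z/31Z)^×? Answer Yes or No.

No

φ(31) = 31 − 1 = 30 = 2 · 3 · 5.
Test 18^(30/q) mod 31 for each prime factor q of 30:
18^15 ≡ 1 (mod 31)  [q = 2: ≡ 1 ✗]
18^10 ≡ 5 (mod 31)  [q = 3: ≢ 1 ✓]
18^6 ≡ 16 (mod 31)  [q = 5: ≢ 1 ✓]
Since 18^15 ≡ 1, the order of 18 divides 15 < 30, so 18 is not a primitive root.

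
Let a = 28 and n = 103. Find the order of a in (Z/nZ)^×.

Since 28 ∈ (Z/103Z)^×, its order divides φ(103) = 103 − 1 = 102 = 2 · 3 · 17.
Divisors of 102: 1, 2, 3, 6, 17, 34, 51, 102.
Test each divisor d:
28^1 ≡ 28 (mod 103)
28^2 ≡ 63 (mod 103)
28^3 ≡ 13 (mod 103)
28^6 ≡ 66 (mod 103)
28^17 ≡ 56 (mod 103)
28^34 ≡ 46 (mod 103)
28^51 ≡ 1 (mod 103) ✓
So ord_103(28) = 51.

51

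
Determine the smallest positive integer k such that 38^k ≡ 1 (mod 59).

By Lagrange's theorem, ord_59(38) divides φ(59) = 59 − 1 = 58 = 2 · 29.
Divisors of 58: 1, 2, 29, 58.
Evaluate successive powers at the divisors of 58:
38^1 ≡ 38 (mod 59)
38^2 ≡ 28 (mod 59)
38^29 ≡ 58 (mod 59)
38^58 ≡ 1 (mod 59) ✓
Hence ord(38) = 58.

58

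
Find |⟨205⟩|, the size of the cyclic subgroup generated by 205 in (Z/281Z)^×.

280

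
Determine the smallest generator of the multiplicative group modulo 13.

φ(13) = 13 − 1 = 12 = 2^2 · 3.
Test candidates g = 2, 3, … against the prime factors q ∈ {2, 3} of φ(13): g is a generator iff g^(12/q) ≢ 1 for every such q.
g = 2: 2^6 ≡ 12; 2^4 ≡ 3 — none is 1, so 2 is a primitive root.
Hence the least primitive root of 13 is 2.

2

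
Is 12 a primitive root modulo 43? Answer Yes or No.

Yes

φ(43) = 43 − 1 = 42 = 2 · 3 · 7.
Test 12^(42/q) mod 43 for each prime factor q of 42:
12^21 ≡ 42 (mod 43)  [q = 2: ≢ 1 ✓]
12^14 ≡ 36 (mod 43)  [q = 3: ≢ 1 ✓]
12^6 ≡ 21 (mod 43)  [q = 7: ≢ 1 ✓]
None equal 1, so ord_43(12) = 42: 12 is a primitive root.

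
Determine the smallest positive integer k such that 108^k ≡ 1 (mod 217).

Since 108 ∈ (Z/217Z)^×, its order divides φ(217) = φ(7·31) = (7−1)·(31−1) = 6·30 = 180 = 2^2 · 3^2 · 5.
Divisors of 180: 1, 2, 3, 4, 5, 6, 9, 10, 12, 15, 18, 20, 30, 36, 45, 60, 90, 180.
Test each divisor d:
108^1 ≡ 108
108^2 ≡ 163
108^3 ≡ 27
108^4 ≡ 95
108^5 ≡ 61
108^6 ≡ 78
108^9 ≡ 153
108^10 ≡ 32
108^12 ≡ 8
108^15 ≡ 216
108^18 ≡ 190
108^20 ≡ 156
108^30 ≡ 1
The smallest such exponent is 30, so the order of 108 is 30.

30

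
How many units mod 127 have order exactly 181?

0

φ(127) = 127 − 1 = 126 = 2 · 3^2 · 7.
Since (Z/127Z)^× is cyclic of order 126, the number of elements of order d is φ(d) when d | 126 and 0 otherwise.
181 does not divide 126, so no element of (Z/127Z)^× has order 181.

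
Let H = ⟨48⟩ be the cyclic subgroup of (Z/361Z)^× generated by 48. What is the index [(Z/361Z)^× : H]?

The order of 48 must divide φ(361) = φ(19^2) = 19·(19−1) = 342 = 2 · 3^2 · 19.
Divisors of 342: 1, 2, 3, 6, 9, 18, 19, 38, 57, 114, 171, 342.
Test each divisor d:
48^1 ≡ 48
48^2 ≡ 138
48^3 ≡ 126
48^6 ≡ 353
48^9 ≡ 75
48^18 ≡ 210
48^19 ≡ 333
48^38 ≡ 62
48^57 ≡ 69
48^114 ≡ 68
48^171 ≡ 360
48^342 ≡ 1
So ord_361(48) = 342, hence |⟨48⟩| = 342.
The index is φ(361) / ord(48) = 342 / 342 = 1.

1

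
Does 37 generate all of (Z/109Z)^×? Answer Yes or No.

Yes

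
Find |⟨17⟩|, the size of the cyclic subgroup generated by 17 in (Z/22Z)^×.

10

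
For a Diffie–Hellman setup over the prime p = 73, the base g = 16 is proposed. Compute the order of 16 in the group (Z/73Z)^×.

9

ord(16) | φ(73) = 73 − 1 = 72 = 2^3 · 3^2.
Divisors of 72: 1, 2, 3, 4, 6, 8, 9, 12, 18, 24, 36, 72.
Compute 16^d (mod 73) for the divisors d until we hit 1:
16^1 ≡ 16 (mod 73)
16^2 ≡ 37 (mod 73)
16^3 ≡ 8 (mod 73)
16^4 ≡ 55 (mod 73)
16^6 ≡ 64 (mod 73)
16^8 ≡ 32 (mod 73)
16^9 ≡ 1 (mod 73) ✓
Therefore the multiplicative order of 16 modulo 73 is 9.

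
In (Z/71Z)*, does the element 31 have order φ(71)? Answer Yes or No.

Yes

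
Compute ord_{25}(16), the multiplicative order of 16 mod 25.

By Lagrange's theorem, ord_25(16) divides φ(25) = φ(5^2) = 5·(5−1) = 20 = 2^2 · 5.
Divisors of 20: 1, 2, 4, 5, 10, 20.
Evaluate successive powers at the divisors of 20:
16^1 ≡ 16 (mod 25)
16^2 ≡ 6 (mod 25)
16^4 ≡ 11 (mod 25)
16^5 ≡ 1 (mod 25) ✓
Hence ord(16) = 5.

5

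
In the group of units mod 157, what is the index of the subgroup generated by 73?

1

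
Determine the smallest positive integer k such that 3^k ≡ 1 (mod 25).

20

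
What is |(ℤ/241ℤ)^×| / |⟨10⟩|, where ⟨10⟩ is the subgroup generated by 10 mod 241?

By Lagrange's theorem, ord_241(10) divides φ(241) = 241 − 1 = 240 = 2^4 · 3 · 5.
Divisors of 240: 1, 2, 3, 4, 5, 6, 8, 10, 12, 15, 16, 20, 24, 30, 40, 48, 60, 80, 120, 240.
Check 10^d mod 241 for each divisor in increasing order:
10^1 ≡ 10 (mod 241)
10^2 ≡ 100 (mod 241)
10^3 ≡ 36 (mod 241)
10^4 ≡ 119 (mod 241)
10^5 ≡ 226 (mod 241)
10^6 ≡ 91 (mod 241)
10^8 ≡ 183 (mod 241)
10^10 ≡ 225 (mod 241)
10^12 ≡ 87 (mod 241)
10^15 ≡ 240 (mod 241)
10^16 ≡ 231 (mod 241)
10^20 ≡ 15 (mod 241)
10^24 ≡ 98 (mod 241)
10^30 ≡ 1 (mod 241) ✓
Thus |⟨10⟩| = ord(10) = 30.
The index is φ(241) / ord(10) = 240 / 30 = 8.

8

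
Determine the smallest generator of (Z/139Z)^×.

2

φ(139) = 139 − 1 = 138 = 2 · 3 · 23.
Test candidates g = 2, 3, … against the prime factors q ∈ {2, 3, 23} of φ(139): g is a generator iff g^(138/q) ≢ 1 for every such q.
g = 2: 2^69 ≡ 138; 2^46 ≡ 96; 2^6 ≡ 64 — none is 1, so 2 is a primitive root.
The smallest primitive root modulo 139 is 2.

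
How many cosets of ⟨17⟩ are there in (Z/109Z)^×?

Since 17 ∈ (Z/109Z)^×, its order divides φ(109) = 109 − 1 = 108 = 2^2 · 3^3.
Divisors of 108: 1, 2, 3, 4, 6, 9, 12, 18, 27, 36, 54, 108.
Test each divisor d:
17^1 ≡ 17 (mod 109)
17^2 ≡ 71 (mod 109)
17^3 ≡ 8 (mod 109)
17^4 ≡ 27 (mod 109)
17^6 ≡ 64 (mod 109)
17^9 ≡ 76 (mod 109)
17^12 ≡ 63 (mod 109)
17^18 ≡ 108 (mod 109)
17^27 ≡ 33 (mod 109)
17^36 ≡ 1 (mod 109) ✓
So ord_109(17) = 36, hence |⟨17⟩| = 36.
The index is φ(109) / ord(17) = 108 / 36 = 3.

3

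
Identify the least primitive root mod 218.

φ(218) = φ(2)·φ(109) = 1·108 = 108 = 2^2 · 3^3.
g is a primitive root iff g^(108/q) ≢ 1 (mod 218) for each prime q ∈ {2, 3}.
g = 2: gcd(2, 218) = 2 > 1, not a unit — skip.
g = 3: 3^54 ≡ 1 — hits 1, so not a primitive root.
g = 4: gcd(4, 218) = 2 > 1, not a unit — skip.
g = 5: 5^54 ≡ 1 — hits 1, so not a primitive root.
g = 6: gcd(6, 218) = 2 > 1, not a unit — skip.
g = 7: 7^54 ≡ 1 — hits 1, so not a primitive root.
g = 8: gcd(8, 218) = 2 > 1, not a unit — skip.
g = 9: 9^54 ≡ 1 — hits 1, so not a primitive root.
g = 10: gcd(10, 218) = 2 > 1, not a unit — skip.
g = 11: 11^54 ≡ 217; 11^36 ≡ 45 — none is 1, so 11 is a primitive root.
So 11 is the smallest generator of (Z/218Z)^×.

11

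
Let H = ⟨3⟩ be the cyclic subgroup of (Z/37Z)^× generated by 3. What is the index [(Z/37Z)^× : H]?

2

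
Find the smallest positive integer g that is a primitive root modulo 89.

φ(89) = 89 − 1 = 88 = 2^3 · 11.
g is a primitive root iff g^(88/q) ≢ 1 (mod 89) for each prime q ∈ {2, 11}.
g = 2: 2^44 ≡ 1 — hits 1, so not a primitive root.
g = 3: 3^44 ≡ 88; 3^8 ≡ 64 — none is 1, so 3 is a primitive root.
So 3 is the smallest generator of (Z/89Z)^×.

3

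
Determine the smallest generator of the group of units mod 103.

5

φ(103) = 103 − 1 = 102 = 2 · 3 · 17.
g is a primitive root iff g^(102/q) ≢ 1 (mod 103) for each prime q ∈ {2, 3, 17}.
g = 2: 2^51 ≡ 1 — hits 1, so not a primitive root.
g = 3: 3^51 ≡ 102; 3^34 ≡ 1 — hits 1, so not a primitive root.
g = 4: 4^51 ≡ 1 — hits 1, so not a primitive root.
g = 5: 5^51 ≡ 102; 5^34 ≡ 56; 5^6 ≡ 72 — none is 1, so 5 is a primitive root.
Hence the least primitive root of 103 is 5.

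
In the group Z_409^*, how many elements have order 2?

φ(409) = 409 − 1 = 408 = 2^3 · 3 · 17.
(Z/409Z)^× is cyclic (|G| = 408); a cyclic group of order m has exactly φ(d) elements of each order d | m, and none otherwise.
2 | 408, and φ(2) = 2 − 1 = 1.

1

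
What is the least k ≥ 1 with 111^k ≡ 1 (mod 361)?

ord(111) | φ(361) = φ(19^2) = 19·(19−1) = 342 = 2 · 3^2 · 19.
Divisors of 342: 1, 2, 3, 6, 9, 18, 19, 38, 57, 114, 171, 342.
Evaluate successive powers at the divisors of 342:
111^1 ≡ 111
111^2 ≡ 47
111^3 ≡ 163
111^6 ≡ 216
111^9 ≡ 191
111^18 ≡ 20
111^19 ≡ 54
111^38 ≡ 28
111^57 ≡ 68
111^114 ≡ 292
111^171 ≡ 1
Hence ord(111) = 171.

171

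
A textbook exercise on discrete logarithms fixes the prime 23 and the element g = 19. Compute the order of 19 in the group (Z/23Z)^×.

22

The order of 19 must divide φ(23) = 23 − 1 = 22 = 2 · 11.
Divisors of 22: 1, 2, 11, 22.
Compute 19^d (mod 23) for the divisors d until we hit 1:
19^1 ≡ 19 (mod 23)
19^2 ≡ 16 (mod 23)
19^11 ≡ 22 (mod 23)
19^22 ≡ 1 (mod 23) ✓
So ord_23(19) = 22.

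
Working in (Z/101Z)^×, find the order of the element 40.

100

The order of 40 must divide φ(101) = 101 − 1 = 100 = 2^2 · 5^2.
Divisors of 100: 1, 2, 4, 5, 10, 20, 25, 50, 100.
Evaluate successive powers at the divisors of 100:
40^1 ≡ 40
40^2 ≡ 85
40^4 ≡ 54
40^5 ≡ 39
40^10 ≡ 6
40^20 ≡ 36
40^25 ≡ 91
40^50 ≡ 100
40^100 ≡ 1
Hence ord(40) = 100.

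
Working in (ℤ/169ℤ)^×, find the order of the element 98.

Since 98 ∈ (Z/169Z)^×, its order divides φ(169) = φ(13^2) = 13·(13−1) = 156 = 2^2 · 3 · 13.
Divisors of 156: 1, 2, 3, 4, 6, 12, 13, 26, 39, 52, 78, 156.
Check 98^d mod 169 for each divisor in increasing order:
98^1 ≡ 98
98^2 ≡ 140
98^3 ≡ 31
98^4 ≡ 165
98^6 ≡ 116
98^12 ≡ 105
98^13 ≡ 150
98^26 ≡ 23
98^39 ≡ 70
98^52 ≡ 22
98^78 ≡ 168
98^156 ≡ 1
Hence ord(98) = 156.

156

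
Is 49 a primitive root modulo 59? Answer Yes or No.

No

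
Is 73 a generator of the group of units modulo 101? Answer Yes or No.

Yes

φ(101) = 101 − 1 = 100 = 2^2 · 5^2.
It suffices to check that the order of 73 is not a proper divisor of 100: compute 73^(100/q) for q ∈ {2, 5}.
73^50 ≡ 100 (mod 101)  [q = 2: ≢ 1 ✓]
73^20 ≡ 95 (mod 101)  [q = 5: ≢ 1 ✓]
Every test exponent gives a nontrivial residue, hence 73 generates the full group.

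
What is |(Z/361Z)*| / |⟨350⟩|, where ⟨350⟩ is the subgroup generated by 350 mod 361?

3

By Lagrange's theorem, ord_361(350) divides φ(361) = φ(19^2) = 19·(19−1) = 342 = 2 · 3^2 · 19.
Divisors of 342: 1, 2, 3, 6, 9, 18, 19, 38, 57, 114, 171, 342.
Test each divisor d:
350^1 ≡ 350 (mod 361)
350^2 ≡ 121 (mod 361)
350^3 ≡ 113 (mod 361)
350^6 ≡ 134 (mod 361)
350^9 ≡ 341 (mod 361)
350^18 ≡ 39 (mod 361)
350^19 ≡ 293 (mod 361)
350^38 ≡ 292 (mod 361)
350^57 ≡ 360 (mod 361)
350^114 ≡ 1 (mod 361) ✓
The order of 350 is 114, so the subgroup it generates has 114 elements.
Index = |(Z/361Z)^×| / |⟨350⟩| = 342 / 114 = 3.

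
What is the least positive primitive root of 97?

5

φ(97) = 97 − 1 = 96 = 2^5 · 3.
Test candidates g = 2, 3, … against the prime factors q ∈ {2, 3} of φ(97): g is a generator iff g^(96/q) ≢ 1 for every such q.
g = 2: 2^48 ≡ 1 — hits 1, so not a primitive root.
g = 3: 3^48 ≡ 1 — hits 1, so not a primitive root.
g = 4: 4^48 ≡ 1 — hits 1, so not a primitive root.
g = 5: 5^48 ≡ 96; 5^32 ≡ 35 — none is 1, so 5 is a primitive root.
The smallest primitive root modulo 97 is 5.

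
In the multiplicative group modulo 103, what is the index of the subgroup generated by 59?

Since 59 ∈ (Z/103Z)^×, its order divides φ(103) = 103 − 1 = 102 = 2 · 3 · 17.
Divisors of 102: 1, 2, 3, 6, 17, 34, 51, 102.
Compute 59^d (mod 103) for the divisors d until we hit 1:
59^1 ≡ 59 (mod 103)
59^2 ≡ 82 (mod 103)
59^3 ≡ 100 (mod 103)
59^6 ≡ 9 (mod 103)
59^17 ≡ 56 (mod 103)
59^34 ≡ 46 (mod 103)
59^51 ≡ 1 (mod 103) ✓
Thus |⟨59⟩| = ord(59) = 51.
Index = |(Z/103Z)^×| / |⟨59⟩| = 102 / 51 = 2.

2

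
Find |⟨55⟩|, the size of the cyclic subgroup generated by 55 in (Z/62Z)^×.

30

The order of 55 must divide φ(62) = φ(2)·φ(31) = 1·30 = 30 = 2 · 3 · 5.
Divisors of 30: 1, 2, 3, 5, 6, 10, 15, 30.
Test each divisor d:
55^1 ≡ 55
55^2 ≡ 49
55^3 ≡ 29
55^5 ≡ 57
55^6 ≡ 35
55^10 ≡ 25
55^15 ≡ 61
55^30 ≡ 1
The smallest such exponent is 30, so the order of 55 is 30.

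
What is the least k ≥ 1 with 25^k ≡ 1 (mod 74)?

18

Since 25 ∈ (Z/74Z)^×, its order divides φ(74) = φ(2)·φ(37) = 1·36 = 36 = 2^2 · 3^2.
Divisors of 36: 1, 2, 3, 4, 6, 9, 12, 18, 36.
Compute 25^d (mod 74) for the divisors d until we hit 1:
25^1 ≡ 25 (mod 74)
25^2 ≡ 33 (mod 74)
25^3 ≡ 11 (mod 74)
25^4 ≡ 53 (mod 74)
25^6 ≡ 47 (mod 74)
25^9 ≡ 73 (mod 74)
25^12 ≡ 63 (mod 74)
25^18 ≡ 1 (mod 74) ✓
So ord_74(25) = 18.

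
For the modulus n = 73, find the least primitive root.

5

φ(73) = 73 − 1 = 72 = 2^3 · 3^2.
g is a primitive root iff g^(72/q) ≢ 1 (mod 73) for each prime q ∈ {2, 3}.
g = 2: 2^36 ≡ 1 — hits 1, so not a primitive root.
g = 3: 3^36 ≡ 1 — hits 1, so not a primitive root.
g = 4: 4^36 ≡ 1 — hits 1, so not a primitive root.
g = 5: 5^36 ≡ 72; 5^24 ≡ 8 — none is 1, so 5 is a primitive root.
So 5 is the smallest generator of (Z/73Z)^×.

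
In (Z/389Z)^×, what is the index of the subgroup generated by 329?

1

ord(329) | φ(389) = 389 − 1 = 388 = 2^2 · 97.
Divisors of 388: 1, 2, 4, 97, 194, 388.
Test each divisor d:
329^1 ≡ 329 (mod 389)
329^2 ≡ 99 (mod 389)
329^4 ≡ 76 (mod 389)
329^97 ≡ 274 (mod 389)
329^194 ≡ 388 (mod 389)
329^388 ≡ 1 (mod 389) ✓
Thus |⟨329⟩| = ord(329) = 388.
The index is φ(389) / ord(329) = 388 / 388 = 1.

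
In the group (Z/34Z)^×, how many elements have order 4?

2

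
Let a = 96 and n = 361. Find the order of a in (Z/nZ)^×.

19

The order of 96 must divide φ(361) = φ(19^2) = 19·(19−1) = 342 = 2 · 3^2 · 19.
Divisors of 342: 1, 2, 3, 6, 9, 18, 19, 38, 57, 114, 171, 342.
Check 96^d mod 361 for each divisor in increasing order:
96^1 ≡ 96 (mod 361)
96^2 ≡ 191 (mod 361)
96^3 ≡ 286 (mod 361)
96^6 ≡ 210 (mod 361)
96^9 ≡ 134 (mod 361)
96^18 ≡ 267 (mod 361)
96^19 ≡ 1 (mod 361) ✓
So ord_361(96) = 19.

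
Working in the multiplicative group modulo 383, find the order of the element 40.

382

The order of 40 must divide φ(383) = 383 − 1 = 382 = 2 · 191.
Divisors of 382: 1, 2, 191, 382.
Test each divisor d:
40^1 ≡ 40 (mod 383)
40^2 ≡ 68 (mod 383)
40^191 ≡ 382 (mod 383)
40^382 ≡ 1 (mod 383) ✓
So ord_383(40) = 382.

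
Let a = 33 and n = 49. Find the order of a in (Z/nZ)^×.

42

ord(33) | φ(49) = φ(7^2) = 7·(7−1) = 42 = 2 · 3 · 7.
Divisors of 42: 1, 2, 3, 6, 7, 14, 21, 42.
Test each divisor d:
33^1 ≡ 33 (mod 49)
33^2 ≡ 11 (mod 49)
33^3 ≡ 20 (mod 49)
33^6 ≡ 8 (mod 49)
33^7 ≡ 19 (mod 49)
33^14 ≡ 18 (mod 49)
33^21 ≡ 48 (mod 49)
33^42 ≡ 1 (mod 49) ✓
The smallest such exponent is 42, so the order of 33 is 42.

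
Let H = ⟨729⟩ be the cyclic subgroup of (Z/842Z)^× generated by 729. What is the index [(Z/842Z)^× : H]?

12

By Lagrange's theorem, ord_842(729) divides φ(842) = φ(2)·φ(421) = 1·420 = 420 = 2^2 · 3 · 5 · 7.
Divisors of 420: 1, 2, 3, 4, 5, 6, 7, 10, 12, 14, 15, 20, 21, 28, 30, 35, 42, 60, 70, 84, 105, 140, 210, 420.
Test each divisor d:
729^1 ≡ 729 (mod 842)
729^2 ≡ 139 (mod 842)
729^3 ≡ 291 (mod 842)
729^4 ≡ 797 (mod 842)
729^5 ≡ 33 (mod 842)
729^6 ≡ 481 (mod 842)
729^7 ≡ 377 (mod 842)
729^10 ≡ 247 (mod 842)
729^12 ≡ 653 (mod 842)
729^14 ≡ 673 (mod 842)
729^15 ≡ 573 (mod 842)
729^20 ≡ 385 (mod 842)
729^21 ≡ 279 (mod 842)
729^28 ≡ 775 (mod 842)
729^30 ≡ 791 (mod 842)
729^35 ≡ 1 (mod 842) ✓
The order of 729 is 35, so the subgroup it generates has 35 elements.
Index = |(Z/842Z)^×| / |⟨729⟩| = 420 / 35 = 12.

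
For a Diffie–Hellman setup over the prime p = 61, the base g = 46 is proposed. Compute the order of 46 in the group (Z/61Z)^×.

30

The order of 46 must divide φ(61) = 61 − 1 = 60 = 2^2 · 3 · 5.
Divisors of 60: 1, 2, 3, 4, 5, 6, 10, 12, 15, 20, 30, 60.
Check 46^d mod 61 for each divisor in increasing order:
46^1 ≡ 46 (mod 61)
46^2 ≡ 42 (mod 61)
46^3 ≡ 41 (mod 61)
46^4 ≡ 56 (mod 61)
46^5 ≡ 14 (mod 61)
46^6 ≡ 34 (mod 61)
46^10 ≡ 13 (mod 61)
46^12 ≡ 58 (mod 61)
46^15 ≡ 60 (mod 61)
46^20 ≡ 47 (mod 61)
46^30 ≡ 1 (mod 61) ✓
The smallest such exponent is 30, so the order of 46 is 30.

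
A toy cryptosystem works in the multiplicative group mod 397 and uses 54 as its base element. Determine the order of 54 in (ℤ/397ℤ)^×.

132

The order of 54 must divide φ(397) = 397 − 1 = 396 = 2^2 · 3^2 · 11.
Divisors of 396: 1, 2, 3, 4, 6, 9, 11, 12, 18, 22, 33, 36, 44, 66, 99, 132, 198, 396.
Check 54^d mod 397 for each divisor in increasing order:
54^1 ≡ 54 (mod 397)
54^2 ≡ 137 (mod 397)
54^3 ≡ 252 (mod 397)
54^4 ≡ 110 (mod 397)
54^6 ≡ 381 (mod 397)
54^9 ≡ 335 (mod 397)
54^11 ≡ 240 (mod 397)
54^12 ≡ 256 (mod 397)
54^18 ≡ 271 (mod 397)
54^22 ≡ 35 (mod 397)
54^33 ≡ 63 (mod 397)
54^36 ≡ 393 (mod 397)
54^44 ≡ 34 (mod 397)
54^66 ≡ 396 (mod 397)
54^99 ≡ 334 (mod 397)
54^132 ≡ 1 (mod 397) ✓
Therefore the multiplicative order of 54 modulo 397 is 132.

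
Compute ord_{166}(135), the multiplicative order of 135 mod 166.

82

Since 135 ∈ (Z/166Z)^×, its order divides φ(166) = φ(2)·φ(83) = 1·82 = 82 = 2 · 41.
Divisors of 82: 1, 2, 41, 82.
Evaluate successive powers at the divisors of 82:
135^1 ≡ 135 (mod 166)
135^2 ≡ 131 (mod 166)
135^41 ≡ 165 (mod 166)
135^82 ≡ 1 (mod 166) ✓
Hence ord(135) = 82.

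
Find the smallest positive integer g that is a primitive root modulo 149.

2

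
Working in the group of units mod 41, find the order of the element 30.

40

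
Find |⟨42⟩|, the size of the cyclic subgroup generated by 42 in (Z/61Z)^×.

15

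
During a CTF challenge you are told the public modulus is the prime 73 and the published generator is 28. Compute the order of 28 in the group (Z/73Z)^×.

72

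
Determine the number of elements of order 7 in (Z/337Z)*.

φ(337) = 337 − 1 = 336 = 2^4 · 3 · 7.
(Z/337Z)^× is cyclic (|G| = 336); a cyclic group of order m has exactly φ(d) elements of each order d | m, and none otherwise.
7 | 336, and φ(7) = 7 − 1 = 6.

6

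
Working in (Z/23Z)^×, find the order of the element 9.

The order of 9 must divide φ(23) = 23 − 1 = 22 = 2 · 11.
Divisors of 22: 1, 2, 11, 22.
Check 9^d mod 23 for each divisor in increasing order:
9^1 ≡ 9 (mod 23)
9^2 ≡ 12 (mod 23)
9^11 ≡ 1 (mod 23) ✓
Hence ord(9) = 11.

11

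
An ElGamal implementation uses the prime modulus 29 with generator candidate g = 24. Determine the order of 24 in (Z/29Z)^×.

Since 24 ∈ (Z/29Z)^×, its order divides φ(29) = 29 − 1 = 28 = 2^2 · 7.
Divisors of 28: 1, 2, 4, 7, 14, 28.
Compute 24^d (mod 29) for the divisors d until we hit 1:
24^1 ≡ 24 (mod 29)
24^2 ≡ 25 (mod 29)
24^4 ≡ 16 (mod 29)
24^7 ≡ 1 (mod 29) ✓
The smallest such exponent is 7, so the order of 24 is 7.

7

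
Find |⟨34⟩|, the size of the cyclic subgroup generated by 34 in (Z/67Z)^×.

66

The order of 34 must divide φ(67) = 67 − 1 = 66 = 2 · 3 · 11.
Divisors of 66: 1, 2, 3, 6, 11, 22, 33, 66.
Check 34^d mod 67 for each divisor in increasing order:
34^1 ≡ 34
34^2 ≡ 17
34^3 ≡ 42
34^6 ≡ 22
34^11 ≡ 30
34^22 ≡ 29
34^33 ≡ 66
34^66 ≡ 1
The smallest such exponent is 66, so the order of 34 is 66.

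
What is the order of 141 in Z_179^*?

ord(141) | φ(179) = 179 − 1 = 178 = 2 · 89.
Divisors of 178: 1, 2, 89, 178.
Check 141^d mod 179 for each divisor in increasing order:
141^1 ≡ 141 (mod 179)
141^2 ≡ 12 (mod 179)
141^89 ≡ 1 (mod 179) ✓
The smallest such exponent is 89, so the order of 141 is 89.

89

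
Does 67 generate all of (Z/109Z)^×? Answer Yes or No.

φ(109) = 109 − 1 = 108 = 2^2 · 3^3.
It suffices to check that the order of 67 is not a proper divisor of 108: compute 67^(108/q) for q ∈ {2, 3}.
67^54 ≡ 108 (mod 109)  [q = 2: ≢ 1 ✓]
67^36 ≡ 45 (mod 109)  [q = 3: ≢ 1 ✓]
None equal 1, so ord_109(67) = 108: 67 is a primitive root.

Yes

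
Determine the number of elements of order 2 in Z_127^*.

φ(127) = 127 − 1 = 126 = 2 · 3^2 · 7.
Since (Z/127Z)^× is cyclic of order 126, the number of elements of order d is φ(d) when d | 126 and 0 otherwise.
2 | 126, and φ(2) = 2 − 1 = 1.

1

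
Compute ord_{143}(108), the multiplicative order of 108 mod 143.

30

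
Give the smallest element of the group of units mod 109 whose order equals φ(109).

φ(109) = 109 − 1 = 108 = 2^2 · 3^3.
g is a primitive root iff g^(108/q) ≢ 1 (mod 109) for each prime q ∈ {2, 3}.
g = 2: 2^54 ≡ 108; 2^36 ≡ 1 — hits 1, so not a primitive root.
g = 3: 3^54 ≡ 1 — hits 1, so not a primitive root.
g = 4: 4^54 ≡ 1 — hits 1, so not a primitive root.
g = 5: 5^54 ≡ 1 — hits 1, so not a primitive root.
g = 6: 6^54 ≡ 108; 6^36 ≡ 63 — none is 1, so 6 is a primitive root.
So 6 is the smallest generator of (Z/109Z)^×.

6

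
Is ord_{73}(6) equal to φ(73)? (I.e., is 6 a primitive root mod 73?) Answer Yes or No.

φ(73) = 73 − 1 = 72 = 2^3 · 3^2.
It suffices to check that the order of 6 is not a proper divisor of 72: compute 6^(72/q) for q ∈ {2, 3}.
6^36 ≡ 1 (mod 73)  [q = 2: ≡ 1 ✗]
6^24 ≡ 64 (mod 73)  [q = 3: ≢ 1 ✓]
Since 6^36 ≡ 1, the order of 6 divides 36 < 72, so 6 is not a primitive root.

No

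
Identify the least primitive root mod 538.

3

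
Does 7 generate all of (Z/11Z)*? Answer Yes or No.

φ(11) = 11 − 1 = 10 = 2 · 5.
7 is a primitive root mod 11 iff 7^(φ(11)/q) ≢ 1 for every prime q | φ(11), i.e. q ∈ {2, 5}.
7^5 ≡ 10 (mod 11)  [q = 2: ≢ 1 ✓]
7^2 ≡ 5 (mod 11)  [q = 5: ≢ 1 ✓]
None equal 1, so ord_11(7) = 10: 7 is a primitive root.

Yes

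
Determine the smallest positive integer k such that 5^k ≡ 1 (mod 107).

106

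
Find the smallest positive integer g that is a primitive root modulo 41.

φ(41) = 41 − 1 = 40 = 2^3 · 5.
Test candidates g = 2, 3, … against the prime factors q ∈ {2, 5} of φ(41): g is a generator iff g^(40/q) ≢ 1 for every such q.
g = 2: 2^20 ≡ 1 — hits 1, so not a primitive root.
g = 3: 3^20 ≡ 40; 3^8 ≡ 1 — hits 1, so not a primitive root.
g = 4: 4^20 ≡ 1 — hits 1, so not a primitive root.
g = 5: 5^20 ≡ 1 — hits 1, so not a primitive root.
g = 6: 6^20 ≡ 40; 6^8 ≡ 10 — none is 1, so 6 is a primitive root.
The smallest primitive root modulo 41 is 6.

6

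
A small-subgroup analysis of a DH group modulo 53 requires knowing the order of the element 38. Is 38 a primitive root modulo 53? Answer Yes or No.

φ(53) = 53 − 1 = 52 = 2^2 · 13.
An element g generates (Z/53Z)^× iff g^(52/q) ≢ 1 (mod 53) for each prime q ∈ {2, 13}.
38^26 ≡ 1 (mod 53)  [q = 2: ≡ 1 ✗]
38^4 ≡ 10 (mod 53)  [q = 13: ≢ 1 ✓]
The check at q = 2 fails, so 38 generates a proper subgroup.

No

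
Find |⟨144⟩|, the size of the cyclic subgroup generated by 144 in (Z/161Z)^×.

33

The order of 144 must divide φ(161) = φ(7·23) = (7−1)·(23−1) = 6·22 = 132 = 2^2 · 3 · 11.
Divisors of 132: 1, 2, 3, 4, 6, 11, 12, 22, 33, 44, 66, 132.
Compute 144^d (mod 161) for the divisors d until we hit 1:
144^1 ≡ 144 (mod 161)
144^2 ≡ 128 (mod 161)
144^3 ≡ 78 (mod 161)
144^4 ≡ 123 (mod 161)
144^6 ≡ 127 (mod 161)
144^11 ≡ 93 (mod 161)
144^12 ≡ 29 (mod 161)
144^22 ≡ 116 (mod 161)
144^33 ≡ 1 (mod 161) ✓
The smallest such exponent is 33, so the order of 144 is 33.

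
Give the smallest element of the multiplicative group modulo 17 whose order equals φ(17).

φ(17) = 17 − 1 = 16 = 2^4.
g is a primitive root iff g^(16/q) ≢ 1 (mod 17) for each prime q ∈ {2}.
g = 2: 2^8 ≡ 1 — hits 1, so not a primitive root.
g = 3: 3^8 ≡ 16 — none is 1, so 3 is a primitive root.
So 3 is the smallest generator of (Z/17Z)^×.

3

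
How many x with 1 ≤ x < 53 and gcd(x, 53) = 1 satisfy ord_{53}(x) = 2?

φ(53) = 53 − 1 = 52 = 2^2 · 13.
In a cyclic group of order 52, there are φ(d) elements of order d for each divisor d of 52, and zero for non-divisors.
2 | 52, and φ(2) = 2 − 1 = 1.

1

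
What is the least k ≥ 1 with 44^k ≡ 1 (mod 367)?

122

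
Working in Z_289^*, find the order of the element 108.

272

By Lagrange's theorem, ord_289(108) divides φ(289) = φ(17^2) = 17·(17−1) = 272 = 2^4 · 17.
Divisors of 272: 1, 2, 4, 8, 16, 17, 34, 68, 136, 272.
Evaluate successive powers at the divisors of 272:
108^1 ≡ 108 (mod 289)
108^2 ≡ 104 (mod 289)
108^4 ≡ 123 (mod 289)
108^8 ≡ 101 (mod 289)
108^16 ≡ 86 (mod 289)
108^17 ≡ 40 (mod 289)
108^34 ≡ 155 (mod 289)
108^68 ≡ 38 (mod 289)
108^136 ≡ 288 (mod 289)
108^272 ≡ 1 (mod 289) ✓
Hence ord(108) = 272.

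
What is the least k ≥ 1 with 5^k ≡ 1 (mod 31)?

ord(5) | φ(31) = 31 − 1 = 30 = 2 · 3 · 5.
Divisors of 30: 1, 2, 3, 5, 6, 10, 15, 30.
Test each divisor d:
5^1 ≡ 5
5^2 ≡ 25
5^3 ≡ 1
The smallest such exponent is 3, so the order of 5 is 3.

3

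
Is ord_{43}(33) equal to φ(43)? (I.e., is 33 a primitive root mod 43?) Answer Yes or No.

Yes

φ(43) = 43 − 1 = 42 = 2 · 3 · 7.
Test 33^(42/q) mod 43 for each prime factor q of 42:
33^21 ≡ 42 (mod 43)  [q = 2: ≢ 1 ✓]
33^14 ≡ 36 (mod 43)  [q = 3: ≢ 1 ✓]
33^6 ≡ 35 (mod 43)  [q = 7: ≢ 1 ✓]
All checks pass, so 33 has order 42 and is a primitive root modulo 43.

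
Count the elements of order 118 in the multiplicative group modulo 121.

0

φ(121) = φ(11^2) = 11·(11−1) = 110 = 2 · 5 · 11.
(Z/121Z)^× is cyclic (|G| = 110); a cyclic group of order m has exactly φ(d) elements of each order d | m, and none otherwise.
Since 118 ∤ 110, the count is 0.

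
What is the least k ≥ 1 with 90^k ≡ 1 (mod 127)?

18

The order of 90 must divide φ(127) = 127 − 1 = 126 = 2 · 3^2 · 7.
Divisors of 126: 1, 2, 3, 6, 7, 9, 14, 18, 21, 42, 63, 126.
Compute 90^d (mod 127) for the divisors d until we hit 1:
90^1 ≡ 90 (mod 127)
90^2 ≡ 99 (mod 127)
90^3 ≡ 20 (mod 127)
90^6 ≡ 19 (mod 127)
90^7 ≡ 59 (mod 127)
90^9 ≡ 126 (mod 127)
90^14 ≡ 52 (mod 127)
90^18 ≡ 1 (mod 127) ✓
The smallest such exponent is 18, so the order of 90 is 18.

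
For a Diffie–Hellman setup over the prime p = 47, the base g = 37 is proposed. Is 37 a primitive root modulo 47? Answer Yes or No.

φ(47) = 47 − 1 = 46 = 2 · 23.
It suffices to check that the order of 37 is not a proper divisor of 46: compute 37^(46/q) for q ∈ {2, 23}.
37^23 ≡ 1 (mod 47)  [q = 2: ≡ 1 ✗]
37^2 ≡ 6 (mod 47)  [q = 23: ≢ 1 ✓]
Since 37^23 ≡ 1, the order of 37 divides 23 < 46, so 37 is not a primitive root.

No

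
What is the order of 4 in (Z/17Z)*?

4

Since 4 ∈ (Z/17Z)^×, its order divides φ(17) = 17 − 1 = 16 = 2^4.
Divisors of 16: 1, 2, 4, 8, 16.
Check 4^d mod 17 for each divisor in increasing order:
4^1 ≡ 4 (mod 17)
4^2 ≡ 16 (mod 17)
4^4 ≡ 1 (mod 17) ✓
Therefore the multiplicative order of 4 modulo 17 is 4.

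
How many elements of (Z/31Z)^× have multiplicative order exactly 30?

φ(31) = 31 − 1 = 30 = 2 · 3 · 5.
(Z/31Z)^× is cyclic (|G| = 30); a cyclic group of order m has exactly φ(d) elements of each order d | m, and none otherwise.
30 = 2 · 3 · 5 divides 30, and φ(30) = 8.

8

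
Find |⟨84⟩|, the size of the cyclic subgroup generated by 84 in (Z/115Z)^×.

By Lagrange's theorem, ord_115(84) divides φ(115) = φ(5·23) = (5−1)·(23−1) = 4·22 = 88 = 2^3 · 11.
Divisors of 88: 1, 2, 4, 8, 11, 22, 44, 88.
Evaluate successive powers at the divisors of 88:
84^1 ≡ 84 (mod 115)
84^2 ≡ 41 (mod 115)
84^4 ≡ 71 (mod 115)
84^8 ≡ 96 (mod 115)
84^11 ≡ 114 (mod 115)
84^22 ≡ 1 (mod 115) ✓
Hence ord(84) = 22.

22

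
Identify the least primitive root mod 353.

3

φ(353) = 353 − 1 = 352 = 2^5 · 11.
g is a primitive root iff g^(352/q) ≢ 1 (mod 353) for each prime q ∈ {2, 11}.
g = 2: 2^176 ≡ 1 — hits 1, so not a primitive root.
g = 3: 3^176 ≡ 352; 3^32 ≡ 140 — none is 1, so 3 is a primitive root.
So 3 is the smallest generator of (Z/353Z)^×.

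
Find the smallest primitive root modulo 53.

2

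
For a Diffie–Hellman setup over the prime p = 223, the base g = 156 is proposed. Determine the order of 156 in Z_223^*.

111

By Lagrange's theorem, ord_223(156) divides φ(223) = 223 − 1 = 222 = 2 · 3 · 37.
Divisors of 222: 1, 2, 3, 6, 37, 74, 111, 222.
Evaluate successive powers at the divisors of 222:
156^1 ≡ 156 (mod 223)
156^2 ≡ 29 (mod 223)
156^3 ≡ 64 (mod 223)
156^6 ≡ 82 (mod 223)
156^37 ≡ 39 (mod 223)
156^74 ≡ 183 (mod 223)
156^111 ≡ 1 (mod 223) ✓
Therefore the multiplicative order of 156 modulo 223 is 111.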